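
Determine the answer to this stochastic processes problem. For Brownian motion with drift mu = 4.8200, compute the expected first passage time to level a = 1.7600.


Expected first passage time = a/mu
= 1.7600/4.8200
= 0.3651

0.3651


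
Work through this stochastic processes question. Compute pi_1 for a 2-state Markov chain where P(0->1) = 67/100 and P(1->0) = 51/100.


Stationary distribution: pi_0 = p10/(p01+p10), pi_1 = p01/(p01+p10)
p01 = 0.6700, p10 = 0.5100
pi_1 = 0.5678

0.5678


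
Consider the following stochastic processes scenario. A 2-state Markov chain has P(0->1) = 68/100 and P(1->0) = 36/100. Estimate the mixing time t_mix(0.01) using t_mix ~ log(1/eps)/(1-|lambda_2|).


lambda_2 = |1 - p01 - p10| = |1 - 0.6800 - 0.3600| = 0.0400
t_mix ~ log(1/eps)/(1 - |lambda_2|)
= log(100)/(1 - 0.0400) = 4.6052/0.9600
= 4.7971

4.7971


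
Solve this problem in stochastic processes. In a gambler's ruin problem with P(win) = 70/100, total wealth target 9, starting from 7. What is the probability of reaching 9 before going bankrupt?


Gambler's ruin formula:
r = q/p = 0.3000/0.7000 = 0.4286
P(win) = (1 - r^i)/(1 - r^N)
= (1 - 0.4286^7)/(1 - 0.4286^9)
= 0.9978

0.9978


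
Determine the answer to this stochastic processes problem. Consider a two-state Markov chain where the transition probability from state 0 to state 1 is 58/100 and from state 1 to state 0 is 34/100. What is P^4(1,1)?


Computing P^4 by matrix multiplication.
P = [[0.4200, 0.5800], [0.3400, 0.6600]]
After raising P to the power 4:
P^4(1,1) = 0.6304

0.6304


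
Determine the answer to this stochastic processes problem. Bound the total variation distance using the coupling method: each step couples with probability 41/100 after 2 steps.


TV distance bound <= (1-delta)^n
= (1 - 0.4100)^2
= 0.5900^2
= 0.3481

0.3481


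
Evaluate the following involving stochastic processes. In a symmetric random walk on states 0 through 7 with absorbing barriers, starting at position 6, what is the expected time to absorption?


For symmetric RW on 0,...,N with absorbing barriers, E(i) = i*(N-i)
E(6) = 6 * 1 = 6

6


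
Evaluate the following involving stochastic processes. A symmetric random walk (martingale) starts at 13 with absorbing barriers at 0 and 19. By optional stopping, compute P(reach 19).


By optional stopping theorem: E(M at tau) = M(0) = 13
P(hit 19)*19 + P(hit 0)*0 = 13
P(hit 19) = (13 - 0)/(19 - 0) = 13/19 = 0.6842

0.6842


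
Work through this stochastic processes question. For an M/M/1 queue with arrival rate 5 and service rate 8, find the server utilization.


rho = lambda/mu
= 5/8
= 0.6250

0.6250


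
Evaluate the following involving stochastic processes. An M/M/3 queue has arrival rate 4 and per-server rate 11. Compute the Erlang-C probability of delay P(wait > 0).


a = lambda/mu = 0.3636
rho = a/c = 0.1212
Erlang-C formula applied:
C(c,a) = 0.0063

0.0063


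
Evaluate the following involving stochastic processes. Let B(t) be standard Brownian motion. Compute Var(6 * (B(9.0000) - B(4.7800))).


Var(alpha*(B(t)-B(s))) = alpha^2 * (t-s)
= 6^2 * (9.0000 - 4.7800)
= 36 * 4.2200
= 151.9200

151.9200


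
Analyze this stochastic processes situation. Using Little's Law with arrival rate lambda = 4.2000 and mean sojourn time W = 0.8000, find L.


Little's Law: L = lambda * W
= 4.2000 * 0.8000
= 3.3600

3.3600


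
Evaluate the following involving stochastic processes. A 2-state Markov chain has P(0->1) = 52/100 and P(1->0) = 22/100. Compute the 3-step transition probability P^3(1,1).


Computing P^3 by matrix multiplication.
P = [[0.4800, 0.5200], [0.2200, 0.7800]]
After raising P to the power 3:
P^3(1,1) = 0.7079

0.7079


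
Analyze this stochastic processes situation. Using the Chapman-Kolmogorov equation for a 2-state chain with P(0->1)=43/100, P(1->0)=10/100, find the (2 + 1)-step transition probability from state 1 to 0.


P^3 = P^2 * P^1
Computing via matrix multiplication of the transition matrix.
Entry (1,0) of P^3 = 0.1691

0.1691


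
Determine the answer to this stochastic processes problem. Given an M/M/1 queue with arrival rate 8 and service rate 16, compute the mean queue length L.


rho = 8/16 = 0.5000
L = rho/(1-rho)
= 0.5000/0.5000
= 1.0000

1.0000


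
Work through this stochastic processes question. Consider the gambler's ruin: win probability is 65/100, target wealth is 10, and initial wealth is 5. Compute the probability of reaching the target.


Gambler's ruin formula:
r = q/p = 0.3500/0.6500 = 0.5385
P(win) = (1 - r^i)/(1 - r^N)
= (1 - 0.5385^5)/(1 - 0.5385^10)
= 0.9567

0.9567


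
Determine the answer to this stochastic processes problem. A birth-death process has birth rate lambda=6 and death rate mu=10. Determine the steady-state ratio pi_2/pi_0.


For birth-death process, pi_n/pi_0 = (lambda/mu)^n
= (6/10)^2
= 0.3600

0.3600


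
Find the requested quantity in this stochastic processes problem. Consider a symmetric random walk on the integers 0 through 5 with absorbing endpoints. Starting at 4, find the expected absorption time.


For symmetric RW on 0,...,N with absorbing barriers, E(i) = i*(N-i)
E(4) = 4 * 1 = 4

4


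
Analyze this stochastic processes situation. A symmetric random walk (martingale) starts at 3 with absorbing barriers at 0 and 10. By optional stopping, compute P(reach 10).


By optional stopping theorem: E(M at tau) = M(0) = 3
P(hit 10)*10 + P(hit 0)*0 = 3
P(hit 10) = (3 - 0)/(10 - 0) = 3/10 = 0.3000

0.3000


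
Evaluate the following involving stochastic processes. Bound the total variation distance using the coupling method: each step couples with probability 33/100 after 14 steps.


TV distance bound <= (1-delta)^n
= (1 - 0.3300)^14
= 0.6700^14
= 0.0037

0.0037


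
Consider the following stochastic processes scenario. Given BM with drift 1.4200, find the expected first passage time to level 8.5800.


Expected first passage time = a/mu
= 8.5800/1.4200
= 6.0423

6.0423


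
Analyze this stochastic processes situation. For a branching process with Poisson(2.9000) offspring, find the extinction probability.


Since mu = 2.9000 > 1, extinction prob q < 1.
Solve s = exp(mu*(s-1)) iteratively.
q = 0.0668

0.0668


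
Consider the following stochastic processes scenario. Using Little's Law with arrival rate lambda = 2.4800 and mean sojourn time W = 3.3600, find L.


Little's Law: L = lambda * W
= 2.4800 * 3.3600
= 8.3328

8.3328


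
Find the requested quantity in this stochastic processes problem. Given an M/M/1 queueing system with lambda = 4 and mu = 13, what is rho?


rho = lambda/mu
= 4/13
= 0.3077

0.3077


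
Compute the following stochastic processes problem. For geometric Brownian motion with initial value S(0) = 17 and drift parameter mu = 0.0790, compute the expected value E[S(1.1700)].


E[S(t)] = S(0) * exp(mu * t)
= 17 * exp(0.0790 * 1.1700)
= 17 * 1.0968
= 18.6462

18.6462


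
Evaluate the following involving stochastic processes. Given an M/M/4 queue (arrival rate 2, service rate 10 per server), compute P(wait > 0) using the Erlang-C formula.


a = lambda/mu = 0.2000
rho = a/c = 0.0500
Erlang-C formula applied:
C(c,a) = 5.7455e-05

5.7455e-05


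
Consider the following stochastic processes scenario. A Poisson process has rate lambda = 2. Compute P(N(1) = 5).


P(N(t)=k) = (lambda*t)^k * exp(-lambda*t) / k!
lambda*t = 2
= 2^5 * exp(-2) / 5!
= 32 * 0.1353 / 120
= 0.0361

0.0361


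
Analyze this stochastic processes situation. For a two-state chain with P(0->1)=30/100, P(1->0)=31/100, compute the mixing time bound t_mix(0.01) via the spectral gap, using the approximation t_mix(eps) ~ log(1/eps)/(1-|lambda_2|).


lambda_2 = |1 - p01 - p10| = |1 - 0.3000 - 0.3100| = 0.3900
t_mix ~ log(1/eps)/(1 - |lambda_2|)
= log(100)/(1 - 0.3900) = 4.6052/0.6100
= 7.5495

7.5495


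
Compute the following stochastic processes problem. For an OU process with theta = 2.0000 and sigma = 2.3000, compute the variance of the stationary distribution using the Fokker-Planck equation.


Stationary variance = sigma^2 / (2*theta)
= 2.3000^2 / (2*2.0000)
= 5.2900 / 4.0000
= 1.3225

1.3225


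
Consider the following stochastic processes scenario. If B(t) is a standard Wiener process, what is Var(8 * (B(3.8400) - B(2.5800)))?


Var(alpha*(B(t)-B(s))) = alpha^2 * (t-s)
= 8^2 * (3.8400 - 2.5800)
= 64 * 1.2600
= 80.6400

80.6400


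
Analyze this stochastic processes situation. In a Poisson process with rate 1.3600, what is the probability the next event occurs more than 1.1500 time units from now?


P(X > t) = exp(-lambda * t)
= exp(-1.3600 * 1.1500)
= exp(-1.5640) = 0.2093

0.2093


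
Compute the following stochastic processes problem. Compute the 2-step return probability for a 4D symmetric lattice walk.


P(return in 2 steps) = P(reverse first step) = 1/(2d)
= 1/8
= 0.1250

0.1250


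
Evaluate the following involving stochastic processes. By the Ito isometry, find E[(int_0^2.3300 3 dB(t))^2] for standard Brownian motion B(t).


By Ito isometry: E[(int f dB)^2] = int f^2 dt
= 3^2 * 2.3300
= 9 * 2.3300 = 20.9700

20.9700


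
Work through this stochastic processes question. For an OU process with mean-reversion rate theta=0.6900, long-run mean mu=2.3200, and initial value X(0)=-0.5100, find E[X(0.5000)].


E[X(t)] = mu + (X(0) - mu)*exp(-theta*t)
= 2.3200 + (-0.5100 - 2.3200)*exp(-0.6900*0.5000)
= 2.3200 + -2.8300 * 0.7082
= 0.3157

0.3157


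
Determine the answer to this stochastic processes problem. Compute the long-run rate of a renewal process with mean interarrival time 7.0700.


Long-run renewal rate = 1/E(X)
= 1/7.0700
= 0.1414

0.1414


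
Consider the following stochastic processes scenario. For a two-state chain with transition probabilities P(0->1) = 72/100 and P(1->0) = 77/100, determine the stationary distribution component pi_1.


Stationary distribution: pi_0 = p10/(p01+p10), pi_1 = p01/(p01+p10)
p01 = 0.7200, p10 = 0.7700
pi_1 = 0.4832

0.4832


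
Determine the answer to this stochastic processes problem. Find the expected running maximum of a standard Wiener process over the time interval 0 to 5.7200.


E(max B(s)) = sqrt(2t/pi)
= sqrt(2*5.7200/pi)
= sqrt(3.6415)
= 1.9083

1.9083


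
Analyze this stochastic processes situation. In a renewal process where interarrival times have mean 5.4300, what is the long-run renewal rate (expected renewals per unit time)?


Long-run renewal rate = 1/E(X)
= 1/5.4300
= 0.1842

0.1842


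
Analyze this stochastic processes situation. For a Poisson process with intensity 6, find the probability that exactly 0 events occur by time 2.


P(N(t)=k) = (lambda*t)^k * exp(-lambda*t) / k!
lambda*t = 12
= 12^0 * exp(-12) / 0!
= 1 * 6.1442e-06 / 1
= 6.1442e-06

6.1442e-06


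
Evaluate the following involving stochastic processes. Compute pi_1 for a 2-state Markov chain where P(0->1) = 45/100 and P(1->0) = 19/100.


Stationary distribution: pi_0 = p10/(p01+p10), pi_1 = p01/(p01+p10)
p01 = 0.4500, p10 = 0.1900
pi_1 = 0.7031

0.7031


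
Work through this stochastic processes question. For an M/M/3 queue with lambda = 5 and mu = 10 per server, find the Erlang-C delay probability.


a = lambda/mu = 0.5000
rho = a/c = 0.1667
Erlang-C formula applied:
C(c,a) = 0.0152

0.0152


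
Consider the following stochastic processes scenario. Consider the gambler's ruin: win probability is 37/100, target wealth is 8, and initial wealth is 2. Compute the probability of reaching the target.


Gambler's ruin formula:
r = q/p = 0.6300/0.3700 = 1.7027
P(win) = (1 - r^i)/(1 - r^N)
= (1 - 1.7027^2)/(1 - 1.7027^8)
= 0.0273

0.0273


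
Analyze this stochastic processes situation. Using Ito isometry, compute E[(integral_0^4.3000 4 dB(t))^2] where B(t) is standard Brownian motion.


By Ito isometry: E[(int f dB)^2] = int f^2 dt
= 4^2 * 4.3000
= 16 * 4.3000 = 68.8000

68.8000


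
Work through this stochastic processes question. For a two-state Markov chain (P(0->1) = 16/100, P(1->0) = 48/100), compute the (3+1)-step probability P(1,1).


P^4 = P^3 * P^1
Computing via matrix multiplication of the transition matrix.
Entry (1,1) of P^4 = 0.2626

0.2626


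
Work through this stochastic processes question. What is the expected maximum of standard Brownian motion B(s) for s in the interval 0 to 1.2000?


E(max B(s)) = sqrt(2t/pi)
= sqrt(2*1.2000/pi)
= sqrt(0.7639)
= 0.8740

0.8740


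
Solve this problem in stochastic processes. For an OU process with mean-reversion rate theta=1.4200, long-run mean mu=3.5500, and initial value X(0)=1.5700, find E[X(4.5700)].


E[X(t)] = mu + (X(0) - mu)*exp(-theta*t)
= 3.5500 + (1.5700 - 3.5500)*exp(-1.4200*4.5700)
= 3.5500 + -1.9800 * 0.0015
= 3.5470

3.5470


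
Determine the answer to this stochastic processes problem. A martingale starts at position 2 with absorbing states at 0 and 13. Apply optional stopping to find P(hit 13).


By optional stopping theorem: E(M at tau) = M(0) = 2
P(hit 13)*13 + P(hit 0)*0 = 2
P(hit 13) = (2 - 0)/(13 - 0) = 2/13 = 0.1538

0.1538


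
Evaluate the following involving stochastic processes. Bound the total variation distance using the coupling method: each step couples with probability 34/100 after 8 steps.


TV distance bound <= (1-delta)^n
= (1 - 0.3400)^8
= 0.6600^8
= 0.0360

0.0360


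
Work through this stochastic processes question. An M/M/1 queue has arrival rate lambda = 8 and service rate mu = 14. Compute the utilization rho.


rho = lambda/mu
= 8/14
= 0.5714

0.5714


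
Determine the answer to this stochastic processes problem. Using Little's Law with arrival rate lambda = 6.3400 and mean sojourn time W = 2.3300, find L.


Little's Law: L = lambda * W
= 6.3400 * 2.3300
= 14.7722

14.7722


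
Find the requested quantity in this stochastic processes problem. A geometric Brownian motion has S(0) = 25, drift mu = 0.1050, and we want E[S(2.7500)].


E[S(t)] = S(0) * exp(mu * t)
= 25 * exp(0.1050 * 2.7500)
= 25 * 1.3348
= 33.3689

33.3689


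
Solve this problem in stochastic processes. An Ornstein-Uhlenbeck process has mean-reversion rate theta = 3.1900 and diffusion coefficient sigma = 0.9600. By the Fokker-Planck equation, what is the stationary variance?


Stationary variance = sigma^2 / (2*theta)
= 0.9600^2 / (2*3.1900)
= 0.9216 / 6.3800
= 0.1445

0.1445


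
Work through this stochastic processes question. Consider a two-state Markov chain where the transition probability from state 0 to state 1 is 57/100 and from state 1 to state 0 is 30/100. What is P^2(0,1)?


Computing P^2 by matrix multiplication.
P = [[0.4300, 0.5700], [0.3000, 0.7000]]
After raising P to the power 2:
P^2(0,1) = 0.6441

0.6441


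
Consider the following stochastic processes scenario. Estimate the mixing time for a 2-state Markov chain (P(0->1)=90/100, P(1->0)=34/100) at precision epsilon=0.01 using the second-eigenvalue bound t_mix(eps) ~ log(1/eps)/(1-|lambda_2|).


lambda_2 = |1 - p01 - p10| = |1 - 0.9000 - 0.3400| = 0.2400
t_mix ~ log(1/eps)/(1 - |lambda_2|)
= log(100)/(1 - 0.2400) = 4.6052/0.7600
= 6.0594

6.0594


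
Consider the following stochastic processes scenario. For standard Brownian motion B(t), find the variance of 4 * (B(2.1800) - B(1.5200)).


Var(alpha*(B(t)-B(s))) = alpha^2 * (t-s)
= 4^2 * (2.1800 - 1.5200)
= 16 * 0.6600
= 10.5600

10.5600


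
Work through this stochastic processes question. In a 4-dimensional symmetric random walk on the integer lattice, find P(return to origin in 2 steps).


P(return in 2 steps) = P(reverse first step) = 1/(2d)
= 1/8
= 0.1250

0.1250


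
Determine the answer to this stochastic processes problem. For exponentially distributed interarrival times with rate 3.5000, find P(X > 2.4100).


P(X > t) = exp(-lambda * t)
= exp(-3.5000 * 2.4100)
= exp(-8.4350) = 2.1713e-04

2.1713e-04


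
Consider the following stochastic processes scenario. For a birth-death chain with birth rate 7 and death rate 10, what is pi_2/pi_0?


For birth-death process, pi_n/pi_0 = (lambda/mu)^n
= (7/10)^2
= 0.4900

0.4900


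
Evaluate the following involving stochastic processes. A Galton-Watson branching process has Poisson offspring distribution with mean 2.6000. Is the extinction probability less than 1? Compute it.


Since mu = 2.6000 > 1, extinction prob q < 1.
Solve s = exp(mu*(s-1)) iteratively.
q = 0.0951

0.0951


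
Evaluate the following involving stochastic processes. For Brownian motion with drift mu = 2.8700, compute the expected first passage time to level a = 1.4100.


Expected first passage time = a/mu
= 1.4100/2.8700
= 0.4913

0.4913


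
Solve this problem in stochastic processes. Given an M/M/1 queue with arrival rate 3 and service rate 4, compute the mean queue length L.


rho = 3/4 = 0.7500
L = rho/(1-rho)
= 0.7500/0.2500
= 3.0000

3.0000


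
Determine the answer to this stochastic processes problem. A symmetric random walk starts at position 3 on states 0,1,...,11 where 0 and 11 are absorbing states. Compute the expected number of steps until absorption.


For symmetric RW on 0,...,N with absorbing barriers, E(i) = i*(N-i)
E(3) = 3 * 8 = 24

24


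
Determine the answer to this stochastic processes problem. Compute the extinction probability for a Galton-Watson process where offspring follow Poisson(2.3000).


Since mu = 2.3000 > 1, extinction prob q < 1.
Solve s = exp(mu*(s-1)) iteratively.
q = 0.1376

0.1376


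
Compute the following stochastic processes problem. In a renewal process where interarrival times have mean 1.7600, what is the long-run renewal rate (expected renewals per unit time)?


Long-run renewal rate = 1/E(X)
= 1/1.7600
= 0.5682

0.5682


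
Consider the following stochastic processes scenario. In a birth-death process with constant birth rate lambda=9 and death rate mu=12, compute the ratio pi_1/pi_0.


For birth-death process, pi_n/pi_0 = (lambda/mu)^n
= (9/12)^1
= 0.7500

0.7500


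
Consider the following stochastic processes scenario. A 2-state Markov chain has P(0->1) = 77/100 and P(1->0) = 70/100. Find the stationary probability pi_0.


Stationary distribution: pi_0 = p10/(p01+p10), pi_1 = p01/(p01+p10)
p01 = 0.7700, p10 = 0.7000
pi_0 = 0.4762

0.4762


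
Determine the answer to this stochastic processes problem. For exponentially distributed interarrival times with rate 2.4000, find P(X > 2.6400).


P(X > t) = exp(-lambda * t)
= exp(-2.4000 * 2.6400)
= exp(-6.3360) = 0.0018

0.0018


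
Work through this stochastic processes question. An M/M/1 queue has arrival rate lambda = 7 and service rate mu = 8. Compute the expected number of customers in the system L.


rho = 7/8 = 0.8750
L = rho/(1-rho)
= 0.8750/0.1250
= 7.0000

7.0000


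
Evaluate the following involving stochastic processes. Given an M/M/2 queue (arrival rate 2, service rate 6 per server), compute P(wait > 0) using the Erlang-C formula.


a = lambda/mu = 0.3333
rho = a/c = 0.1667
Erlang-C formula applied:
C(c,a) = 0.0476

0.0476


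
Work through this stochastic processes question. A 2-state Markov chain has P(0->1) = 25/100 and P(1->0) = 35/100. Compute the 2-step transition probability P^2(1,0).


Computing P^2 by matrix multiplication.
P = [[0.7500, 0.2500], [0.3500, 0.6500]]
After raising P to the power 2:
P^2(1,0) = 0.4900

0.4900


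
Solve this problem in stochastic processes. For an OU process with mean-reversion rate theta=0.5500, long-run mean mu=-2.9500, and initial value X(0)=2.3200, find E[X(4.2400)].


E[X(t)] = mu + (X(0) - mu)*exp(-theta*t)
= -2.9500 + (2.3200 - -2.9500)*exp(-0.5500*4.2400)
= -2.9500 + 5.2700 * 0.0971
= -2.4383

-2.4383


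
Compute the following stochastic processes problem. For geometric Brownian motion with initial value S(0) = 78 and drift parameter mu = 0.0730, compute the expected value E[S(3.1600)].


E[S(t)] = S(0) * exp(mu * t)
= 78 * exp(0.0730 * 3.1600)
= 78 * 1.2595
= 98.2376

98.2376


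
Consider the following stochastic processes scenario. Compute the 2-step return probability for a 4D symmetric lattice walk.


P(return in 2 steps) = P(reverse first step) = 1/(2d)
= 1/8
= 0.1250

0.1250


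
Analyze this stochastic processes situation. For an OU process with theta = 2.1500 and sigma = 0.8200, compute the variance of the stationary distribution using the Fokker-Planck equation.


Stationary variance = sigma^2 / (2*theta)
= 0.8200^2 / (2*2.1500)
= 0.6724 / 4.3000
= 0.1564

0.1564


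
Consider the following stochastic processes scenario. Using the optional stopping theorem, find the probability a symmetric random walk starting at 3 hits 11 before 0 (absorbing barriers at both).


By optional stopping theorem: E(M at tau) = M(0) = 3
P(hit 11)*11 + P(hit 0)*0 = 3
P(hit 11) = (3 - 0)/(11 - 0) = 3/11 = 0.2727

0.2727


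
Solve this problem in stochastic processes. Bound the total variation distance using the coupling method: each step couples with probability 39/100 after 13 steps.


TV distance bound <= (1-delta)^n
= (1 - 0.3900)^13
= 0.6100^13
= 0.0016

0.0016


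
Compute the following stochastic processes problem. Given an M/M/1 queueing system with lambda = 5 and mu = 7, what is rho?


rho = lambda/mu
= 5/7
= 0.7143

0.7143


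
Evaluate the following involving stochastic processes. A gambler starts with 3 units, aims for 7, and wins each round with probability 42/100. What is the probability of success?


Gambler's ruin formula:
r = q/p = 0.5800/0.4200 = 1.3810
P(win) = (1 - r^i)/(1 - r^N)
= (1 - 1.3810^3)/(1 - 1.3810^7)
= 0.1904

0.1904


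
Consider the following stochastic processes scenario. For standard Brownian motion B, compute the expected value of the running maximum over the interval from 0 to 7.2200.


E(max B(s)) = sqrt(2t/pi)
= sqrt(2*7.2200/pi)
= sqrt(4.5964)
= 2.1439

2.1439


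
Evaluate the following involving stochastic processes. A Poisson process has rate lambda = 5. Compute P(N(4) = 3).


P(N(t)=k) = (lambda*t)^k * exp(-lambda*t) / k!
lambda*t = 20
= 20^3 * exp(-20) / 3!
= 8000 * 2.0612e-09 / 6
= 2.7482e-06

2.7482e-06


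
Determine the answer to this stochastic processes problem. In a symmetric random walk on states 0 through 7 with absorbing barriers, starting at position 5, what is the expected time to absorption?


For symmetric RW on 0,...,N with absorbing barriers, E(i) = i*(N-i)
E(5) = 5 * 2 = 10

10


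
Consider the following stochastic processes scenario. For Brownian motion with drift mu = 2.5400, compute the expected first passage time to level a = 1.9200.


Expected first passage time = a/mu
= 1.9200/2.5400
= 0.7559

0.7559


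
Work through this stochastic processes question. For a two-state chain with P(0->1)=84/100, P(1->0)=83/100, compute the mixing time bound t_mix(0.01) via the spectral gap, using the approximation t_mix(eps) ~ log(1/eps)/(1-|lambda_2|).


lambda_2 = |1 - p01 - p10| = |1 - 0.8400 - 0.8300| = 0.6700
t_mix ~ log(1/eps)/(1 - |lambda_2|)
= log(100)/(1 - 0.6700) = 4.6052/0.3300
= 13.9551

13.9551


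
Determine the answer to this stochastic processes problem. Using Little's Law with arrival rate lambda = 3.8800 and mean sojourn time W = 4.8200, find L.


Little's Law: L = lambda * W
= 3.8800 * 4.8200
= 18.7016

18.7016


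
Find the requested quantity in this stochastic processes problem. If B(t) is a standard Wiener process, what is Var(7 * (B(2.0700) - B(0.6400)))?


Var(alpha*(B(t)-B(s))) = alpha^2 * (t-s)
= 7^2 * (2.0700 - 0.6400)
= 49 * 1.4300
= 70.0700

70.0700


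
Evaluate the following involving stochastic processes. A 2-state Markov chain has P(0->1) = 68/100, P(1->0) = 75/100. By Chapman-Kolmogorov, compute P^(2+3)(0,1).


P^5 = P^2 * P^3
Computing via matrix multiplication of the transition matrix.
Entry (0,1) of P^5 = 0.4825

0.4825


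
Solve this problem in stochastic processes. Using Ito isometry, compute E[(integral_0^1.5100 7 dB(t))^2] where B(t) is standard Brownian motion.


By Ito isometry: E[(int f dB)^2] = int f^2 dt
= 7^2 * 1.5100
= 49 * 1.5100 = 73.9900

73.9900


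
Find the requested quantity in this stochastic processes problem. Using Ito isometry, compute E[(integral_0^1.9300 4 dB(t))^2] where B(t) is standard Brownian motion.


By Ito isometry: E[(int f dB)^2] = int f^2 dt
= 4^2 * 1.9300
= 16 * 1.9300 = 30.8800

30.8800


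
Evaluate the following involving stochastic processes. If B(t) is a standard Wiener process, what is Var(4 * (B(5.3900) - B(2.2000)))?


Var(alpha*(B(t)-B(s))) = alpha^2 * (t-s)
= 4^2 * (5.3900 - 2.2000)
= 16 * 3.1900
= 51.0400

51.0400


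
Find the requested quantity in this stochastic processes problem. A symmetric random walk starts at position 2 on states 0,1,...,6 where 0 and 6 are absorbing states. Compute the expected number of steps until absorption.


For symmetric RW on 0,...,N with absorbing barriers, E(i) = i*(N-i)
E(2) = 2 * 4 = 8

8


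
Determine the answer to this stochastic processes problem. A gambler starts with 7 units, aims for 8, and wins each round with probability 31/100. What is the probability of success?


Gambler's ruin formula:
r = q/p = 0.6900/0.3100 = 2.2258
P(win) = (1 - r^i)/(1 - r^N)
= (1 - 2.2258^7)/(1 - 2.2258^8)
= 0.4484

0.4484


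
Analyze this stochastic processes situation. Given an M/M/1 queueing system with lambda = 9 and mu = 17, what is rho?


rho = lambda/mu
= 9/17
= 0.5294

0.5294


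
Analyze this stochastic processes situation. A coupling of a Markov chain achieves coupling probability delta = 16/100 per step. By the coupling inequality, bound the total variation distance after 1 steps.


TV distance bound <= (1-delta)^n
= (1 - 0.1600)^1
= 0.8400^1
= 0.8400

0.8400


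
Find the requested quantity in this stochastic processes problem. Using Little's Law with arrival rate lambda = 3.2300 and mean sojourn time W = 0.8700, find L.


Little's Law: L = lambda * W
= 3.2300 * 0.8700
= 2.8101

2.8101


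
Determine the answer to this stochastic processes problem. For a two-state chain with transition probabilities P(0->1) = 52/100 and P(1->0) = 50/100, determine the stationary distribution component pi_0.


Stationary distribution: pi_0 = p10/(p01+p10), pi_1 = p01/(p01+p10)
p01 = 0.5200, p10 = 0.5000
pi_0 = 0.4902

0.4902


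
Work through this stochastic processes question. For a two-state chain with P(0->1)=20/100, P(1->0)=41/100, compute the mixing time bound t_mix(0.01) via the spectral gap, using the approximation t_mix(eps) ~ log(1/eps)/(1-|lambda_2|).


lambda_2 = |1 - p01 - p10| = |1 - 0.2000 - 0.4100| = 0.3900
t_mix ~ log(1/eps)/(1 - |lambda_2|)
= log(100)/(1 - 0.3900) = 4.6052/0.6100
= 7.5495

7.5495


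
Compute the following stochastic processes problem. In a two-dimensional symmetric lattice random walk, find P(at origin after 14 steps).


P = C(14,7)^2 / 4^14
= 3432^2 / 268435456
= 11778624 / 268435456
= 0.0439

0.0439


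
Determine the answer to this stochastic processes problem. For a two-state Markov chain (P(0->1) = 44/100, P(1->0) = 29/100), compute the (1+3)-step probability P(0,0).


P^4 = P^1 * P^3
Computing via matrix multiplication of the transition matrix.
Entry (0,0) of P^4 = 0.4005

0.4005


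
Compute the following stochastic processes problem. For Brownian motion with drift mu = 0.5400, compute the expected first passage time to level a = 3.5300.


Expected first passage time = a/mu
= 3.5300/0.5400
= 6.5370

6.5370


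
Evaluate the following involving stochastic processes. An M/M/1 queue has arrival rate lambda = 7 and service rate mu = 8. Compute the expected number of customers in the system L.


rho = 7/8 = 0.8750
L = rho/(1-rho)
= 0.8750/0.1250
= 7.0000

7.0000


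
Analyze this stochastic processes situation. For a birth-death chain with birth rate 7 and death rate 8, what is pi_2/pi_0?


For birth-death process, pi_n/pi_0 = (lambda/mu)^n
= (7/8)^2
= 0.7656

0.7656


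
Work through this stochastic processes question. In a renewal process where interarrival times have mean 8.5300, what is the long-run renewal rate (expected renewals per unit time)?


Long-run renewal rate = 1/E(X)
= 1/8.5300
= 0.1172

0.1172


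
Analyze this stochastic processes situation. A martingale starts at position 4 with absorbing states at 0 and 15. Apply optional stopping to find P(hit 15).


By optional stopping theorem: E(M at tau) = M(0) = 4
P(hit 15)*15 + P(hit 0)*0 = 4
P(hit 15) = (4 - 0)/(15 - 0) = 4/15 = 0.2667

0.2667


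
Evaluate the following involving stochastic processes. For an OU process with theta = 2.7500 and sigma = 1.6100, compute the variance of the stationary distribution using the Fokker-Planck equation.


Stationary variance = sigma^2 / (2*theta)
= 1.6100^2 / (2*2.7500)
= 2.5921 / 5.5000
= 0.4713

0.4713


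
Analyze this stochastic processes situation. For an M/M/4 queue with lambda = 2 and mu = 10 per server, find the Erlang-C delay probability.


a = lambda/mu = 0.2000
rho = a/c = 0.0500
Erlang-C formula applied:
C(c,a) = 5.7455e-05

5.7455e-05


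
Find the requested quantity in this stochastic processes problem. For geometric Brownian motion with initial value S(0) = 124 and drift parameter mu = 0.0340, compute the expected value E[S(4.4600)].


E[S(t)] = S(0) * exp(mu * t)
= 124 * exp(0.0340 * 4.4600)
= 124 * 1.1637
= 144.3039

144.3039


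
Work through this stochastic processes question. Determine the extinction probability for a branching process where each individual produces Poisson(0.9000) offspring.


Since mu = 0.9000 <= 1, extinction probability = 1.

1.0000


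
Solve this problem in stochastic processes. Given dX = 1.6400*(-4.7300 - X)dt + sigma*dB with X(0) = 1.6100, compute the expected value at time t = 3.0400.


E[X(t)] = mu + (X(0) - mu)*exp(-theta*t)
= -4.7300 + (1.6100 - -4.7300)*exp(-1.6400*3.0400)
= -4.7300 + 6.3400 * 0.0068
= -4.6867

-4.6867


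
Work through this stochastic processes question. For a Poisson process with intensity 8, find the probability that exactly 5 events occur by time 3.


P(N(t)=k) = (lambda*t)^k * exp(-lambda*t) / k!
lambda*t = 24
= 24^5 * exp(-24) / 5!
= 7962624 * 3.7751e-11 / 120
= 2.5050e-06

2.5050e-06


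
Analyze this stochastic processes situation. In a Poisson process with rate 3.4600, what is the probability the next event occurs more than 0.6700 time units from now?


P(X > t) = exp(-lambda * t)
= exp(-3.4600 * 0.6700)
= exp(-2.3182) = 0.0985

0.0985


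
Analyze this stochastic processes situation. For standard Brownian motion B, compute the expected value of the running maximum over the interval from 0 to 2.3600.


E(max B(s)) = sqrt(2t/pi)
= sqrt(2*2.3600/pi)
= sqrt(1.5024)
= 1.2257

1.2257


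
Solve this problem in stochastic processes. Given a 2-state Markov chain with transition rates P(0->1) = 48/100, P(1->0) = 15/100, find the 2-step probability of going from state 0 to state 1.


Computing P^2 by matrix multiplication.
P = [[0.5200, 0.4800], [0.1500, 0.8500]]
After raising P to the power 2:
P^2(0,1) = 0.6576

0.6576


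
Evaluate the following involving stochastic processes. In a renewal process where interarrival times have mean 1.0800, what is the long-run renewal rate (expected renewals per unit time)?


Long-run renewal rate = 1/E(X)
= 1/1.0800
= 0.9259

0.9259


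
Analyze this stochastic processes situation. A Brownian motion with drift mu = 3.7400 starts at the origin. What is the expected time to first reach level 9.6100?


Expected first passage time = a/mu
= 9.6100/3.7400
= 2.5695

2.5695


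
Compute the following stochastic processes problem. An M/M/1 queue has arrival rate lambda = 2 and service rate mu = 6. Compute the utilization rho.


rho = lambda/mu
= 2/6
= 0.3333

0.3333


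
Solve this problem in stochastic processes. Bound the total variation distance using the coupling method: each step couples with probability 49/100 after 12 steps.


TV distance bound <= (1-delta)^n
= (1 - 0.4900)^12
= 0.5100^12
= 3.0963e-04

3.0963e-04


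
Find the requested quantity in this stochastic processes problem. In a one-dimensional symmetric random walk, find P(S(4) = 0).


P(S(4) = 0) = C(4,2) / 4^2
= 6 / 16
= 0.3750

0.3750


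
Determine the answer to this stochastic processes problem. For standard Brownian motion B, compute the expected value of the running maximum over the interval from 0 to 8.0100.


E(max B(s)) = sqrt(2t/pi)
= sqrt(2*8.0100/pi)
= sqrt(5.0993)
= 2.2582

2.2582


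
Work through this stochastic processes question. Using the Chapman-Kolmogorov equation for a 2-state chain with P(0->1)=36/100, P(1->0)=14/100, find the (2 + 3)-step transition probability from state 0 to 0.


P^5 = P^2 * P^3
Computing via matrix multiplication of the transition matrix.
Entry (0,0) of P^5 = 0.3025

0.3025


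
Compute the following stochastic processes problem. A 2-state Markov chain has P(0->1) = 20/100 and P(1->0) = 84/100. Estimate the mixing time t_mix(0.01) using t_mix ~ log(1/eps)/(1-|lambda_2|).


lambda_2 = |1 - p01 - p10| = |1 - 0.2000 - 0.8400| = 0.0400
t_mix ~ log(1/eps)/(1 - |lambda_2|)
= log(100)/(1 - 0.0400) = 4.6052/0.9600
= 4.7971

4.7971


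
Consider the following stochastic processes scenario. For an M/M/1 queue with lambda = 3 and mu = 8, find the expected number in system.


rho = 3/8 = 0.3750
L = rho/(1-rho)
= 0.3750/0.6250
= 0.6000

0.6000


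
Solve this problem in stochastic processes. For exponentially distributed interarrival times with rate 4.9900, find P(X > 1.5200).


P(X > t) = exp(-lambda * t)
= exp(-4.9900 * 1.5200)
= exp(-7.5848) = 5.0812e-04

5.0812e-04


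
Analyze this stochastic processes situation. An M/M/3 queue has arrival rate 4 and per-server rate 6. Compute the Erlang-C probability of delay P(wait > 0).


a = lambda/mu = 0.6667
rho = a/c = 0.2222
Erlang-C formula applied:
C(c,a) = 0.0325

0.0325


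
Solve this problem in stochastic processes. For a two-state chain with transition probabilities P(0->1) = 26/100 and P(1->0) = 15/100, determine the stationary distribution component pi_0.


Stationary distribution: pi_0 = p10/(p01+p10), pi_1 = p01/(p01+p10)
p01 = 0.2600, p10 = 0.1500
pi_0 = 0.3659

0.3659


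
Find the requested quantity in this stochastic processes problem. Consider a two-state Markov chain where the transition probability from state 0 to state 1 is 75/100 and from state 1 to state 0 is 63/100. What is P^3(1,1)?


Computing P^3 by matrix multiplication.
P = [[0.2500, 0.7500], [0.6300, 0.3700]]
After raising P to the power 3:
P^3(1,1) = 0.5184

0.5184


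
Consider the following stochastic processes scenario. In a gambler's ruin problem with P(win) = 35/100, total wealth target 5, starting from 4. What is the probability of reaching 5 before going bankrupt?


Gambler's ruin formula:
r = q/p = 0.6500/0.3500 = 1.8571
P(win) = (1 - r^i)/(1 - r^N)
= (1 - 1.8571^4)/(1 - 1.8571^5)
= 0.5166

0.5166


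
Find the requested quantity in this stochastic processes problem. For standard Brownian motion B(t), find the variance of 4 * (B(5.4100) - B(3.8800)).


Var(alpha*(B(t)-B(s))) = alpha^2 * (t-s)
= 4^2 * (5.4100 - 3.8800)
= 16 * 1.5300
= 24.4800

24.4800


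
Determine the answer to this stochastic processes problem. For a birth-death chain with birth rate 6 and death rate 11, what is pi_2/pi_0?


For birth-death process, pi_n/pi_0 = (lambda/mu)^n
= (6/11)^2
= 0.2975

0.2975


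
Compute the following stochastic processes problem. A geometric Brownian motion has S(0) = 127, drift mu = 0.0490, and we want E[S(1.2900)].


E[S(t)] = S(0) * exp(mu * t)
= 127 * exp(0.0490 * 1.2900)
= 127 * 1.0653
= 135.2868

135.2868


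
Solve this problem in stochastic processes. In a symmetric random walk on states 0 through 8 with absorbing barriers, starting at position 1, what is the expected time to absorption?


For symmetric RW on 0,...,N with absorbing barriers, E(i) = i*(N-i)
E(1) = 1 * 7 = 7

7


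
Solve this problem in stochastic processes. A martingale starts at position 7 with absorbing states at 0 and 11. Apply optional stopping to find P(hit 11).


By optional stopping theorem: E(M at tau) = M(0) = 7
P(hit 11)*11 + P(hit 0)*0 = 7
P(hit 11) = (7 - 0)/(11 - 0) = 7/11 = 0.6364

0.6364


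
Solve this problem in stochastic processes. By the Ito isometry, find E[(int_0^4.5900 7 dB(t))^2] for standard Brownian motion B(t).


By Ito isometry: E[(int f dB)^2] = int f^2 dt
= 7^2 * 4.5900
= 49 * 4.5900 = 224.9100

224.9100


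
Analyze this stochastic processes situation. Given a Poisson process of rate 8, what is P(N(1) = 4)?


P(N(t)=k) = (lambda*t)^k * exp(-lambda*t) / k!
lambda*t = 8
= 8^4 * exp(-8) / 4!
= 4096 * 3.3546e-04 / 24
= 0.0573

0.0573


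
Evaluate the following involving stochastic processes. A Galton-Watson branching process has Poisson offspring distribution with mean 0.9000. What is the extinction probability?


Since mu = 0.9000 <= 1, extinction probability = 1.

1.0000


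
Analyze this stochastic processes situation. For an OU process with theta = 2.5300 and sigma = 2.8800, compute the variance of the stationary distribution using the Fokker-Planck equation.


Stationary variance = sigma^2 / (2*theta)
= 2.8800^2 / (2*2.5300)
= 8.2944 / 5.0600
= 1.6392

1.6392


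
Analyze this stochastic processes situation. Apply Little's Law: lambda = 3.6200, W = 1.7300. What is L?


Little's Law: L = lambda * W
= 3.6200 * 1.7300
= 6.2626

6.2626


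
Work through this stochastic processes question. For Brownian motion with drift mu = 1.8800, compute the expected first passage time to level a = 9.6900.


Expected first passage time = a/mu
= 9.6900/1.8800
= 5.1543

5.1543


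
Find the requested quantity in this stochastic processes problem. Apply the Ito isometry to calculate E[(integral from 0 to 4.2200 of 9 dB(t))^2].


By Ito isometry: E[(int f dB)^2] = int f^2 dt
= 9^2 * 4.2200
= 81 * 4.2200 = 341.8200

341.8200


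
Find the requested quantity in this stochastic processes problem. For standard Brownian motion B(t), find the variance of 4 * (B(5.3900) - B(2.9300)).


Var(alpha*(B(t)-B(s))) = alpha^2 * (t-s)
= 4^2 * (5.3900 - 2.9300)
= 16 * 2.4600
= 39.3600

39.3600


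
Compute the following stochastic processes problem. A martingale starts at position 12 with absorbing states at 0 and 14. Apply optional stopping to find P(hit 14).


By optional stopping theorem: E(M at tau) = M(0) = 12
P(hit 14)*14 + P(hit 0)*0 = 12
P(hit 14) = (12 - 0)/(14 - 0) = 6/7 = 0.8571

0.8571


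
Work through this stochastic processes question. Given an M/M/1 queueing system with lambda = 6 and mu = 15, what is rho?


rho = lambda/mu
= 6/15
= 0.4000

0.4000


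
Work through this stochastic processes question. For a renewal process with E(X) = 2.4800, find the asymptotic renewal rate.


Long-run renewal rate = 1/E(X)
= 1/2.4800
= 0.4032

0.4032


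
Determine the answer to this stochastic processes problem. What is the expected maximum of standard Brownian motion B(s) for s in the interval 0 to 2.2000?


E(max B(s)) = sqrt(2t/pi)
= sqrt(2*2.2000/pi)
= sqrt(1.4006)
= 1.1835

1.1835


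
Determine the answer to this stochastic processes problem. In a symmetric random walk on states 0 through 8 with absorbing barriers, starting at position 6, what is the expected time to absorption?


For symmetric RW on 0,...,N with absorbing barriers, E(i) = i*(N-i)
E(6) = 6 * 2 = 12

12


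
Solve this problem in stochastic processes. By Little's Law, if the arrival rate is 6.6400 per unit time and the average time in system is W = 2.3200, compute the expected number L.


Little's Law: L = lambda * W
= 6.6400 * 2.3200
= 15.4048

15.4048


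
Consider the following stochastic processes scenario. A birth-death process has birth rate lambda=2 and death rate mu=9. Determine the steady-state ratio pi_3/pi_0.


For birth-death process, pi_n/pi_0 = (lambda/mu)^n
= (2/9)^3
= 0.0110

0.0110
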